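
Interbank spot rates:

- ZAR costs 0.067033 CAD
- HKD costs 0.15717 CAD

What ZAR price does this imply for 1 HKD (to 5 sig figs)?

1 HKD × 0.15717 = 0.15717 CAD
0.15717 CAD ÷ 0.067033 = 2.34467 ZAR

HKD/ZAR = 2.3447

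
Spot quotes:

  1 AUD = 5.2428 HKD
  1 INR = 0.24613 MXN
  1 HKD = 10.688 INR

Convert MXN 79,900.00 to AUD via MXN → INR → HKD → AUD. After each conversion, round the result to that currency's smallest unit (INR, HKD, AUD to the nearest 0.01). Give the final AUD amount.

AUD 5,793.25

MXN 79,900.00 ÷ 0.24613 = INR 324,625.20
INR 324,625.20 ÷ 10.688 = HKD 30,372.87
HKD 30,372.87 ÷ 5.2428 = AUD 5,793.25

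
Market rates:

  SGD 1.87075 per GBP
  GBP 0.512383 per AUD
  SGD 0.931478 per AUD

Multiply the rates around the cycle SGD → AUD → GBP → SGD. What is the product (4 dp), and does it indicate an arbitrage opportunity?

Around SGD → AUD → GBP → SGD: 1 ÷ 0.931478 × 0.512383 × 1.87075 = 1.029053
Product > 1; profitable direction is SGD → AUD → GBP → SGD.

1.0291 (arbitrage exists)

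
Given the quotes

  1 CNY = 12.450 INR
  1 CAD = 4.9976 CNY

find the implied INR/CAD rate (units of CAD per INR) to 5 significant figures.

INR/CAD = 0.016072

1 INR ÷ 12.450 = 0.0803213 CNY
0.0803213 CNY ÷ 4.9976 = 0.016072 CAD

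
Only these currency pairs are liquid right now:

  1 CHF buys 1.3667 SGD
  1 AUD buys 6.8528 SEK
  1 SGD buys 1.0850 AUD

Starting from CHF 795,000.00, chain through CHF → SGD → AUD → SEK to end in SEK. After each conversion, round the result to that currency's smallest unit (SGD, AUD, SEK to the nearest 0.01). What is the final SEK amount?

CHF 795,000.00 × 1.3667 = SGD 1,086,526.50
SGD 1,086,526.50 × 1.0850 = AUD 1,178,881.25
AUD 1,178,881.25 × 6.8528 = SEK 8,078,637.43

SEK 8,078,637.43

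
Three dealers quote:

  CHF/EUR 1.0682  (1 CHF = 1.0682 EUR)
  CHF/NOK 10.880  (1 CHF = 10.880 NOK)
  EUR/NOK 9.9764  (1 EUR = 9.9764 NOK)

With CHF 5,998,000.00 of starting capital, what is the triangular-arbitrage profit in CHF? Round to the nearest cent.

Profitable loop is CHF → NOK → EUR → CHF:
CHF 5,998,000.00 × 10.880 = NOK 65,258,240.00
NOK 65,258,240.00 ÷ 9.9764 = EUR 6,541,261.38
EUR 6,541,261.38 ÷ 1.0682 = CHF 6,123,629.82
Profit = CHF 6,123,629.82 − CHF 5,998,000.00

Profit: CHF 125,629.82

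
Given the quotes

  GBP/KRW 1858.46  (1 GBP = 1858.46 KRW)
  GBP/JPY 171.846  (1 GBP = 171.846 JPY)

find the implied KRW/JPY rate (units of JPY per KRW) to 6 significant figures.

KRW/JPY = 0.0924669

1 KRW ÷ 1858.46 = 0.00053808 GBP
0.00053808 GBP × 171.846 = 0.0924669 JPY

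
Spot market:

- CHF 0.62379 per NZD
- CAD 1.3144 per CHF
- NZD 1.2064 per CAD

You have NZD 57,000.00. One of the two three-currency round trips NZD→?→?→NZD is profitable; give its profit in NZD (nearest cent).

Profit: NZD 625.88

Profitable loop is NZD → CAD → CHF → NZD:
NZD 57,000.00 ÷ 1.2064 = CAD 47,248.01
CAD 47,248.01 ÷ 1.3144 = CHF 35,946.45
CHF 35,946.45 ÷ 0.62379 = NZD 57,625.88
Profit = NZD 57,625.88 − NZD 57,000.00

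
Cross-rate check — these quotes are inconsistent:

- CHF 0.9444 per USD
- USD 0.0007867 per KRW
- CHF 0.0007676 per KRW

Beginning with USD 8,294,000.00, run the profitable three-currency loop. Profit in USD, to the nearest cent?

Profitable loop is USD → KRW → CHF → USD:
USD 8,294,000.00 ÷ 0.0007867 = KRW 10,542,773,611
KRW 10,542,773,611 × 0.0007676 = CHF 8,092,633.02
CHF 8,092,633.02 ÷ 0.9444 = USD 8,569,073.51
Profit = USD 8,569,073.51 − USD 8,294,000.00

Profit: USD 275,073.51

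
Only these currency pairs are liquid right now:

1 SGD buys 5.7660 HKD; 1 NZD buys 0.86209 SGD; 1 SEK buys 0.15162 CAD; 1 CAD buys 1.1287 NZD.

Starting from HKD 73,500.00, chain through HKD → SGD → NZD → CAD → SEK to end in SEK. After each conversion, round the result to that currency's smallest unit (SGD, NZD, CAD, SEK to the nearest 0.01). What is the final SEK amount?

HKD 73,500.00 ÷ 5.7660 = SGD 12,747.14
SGD 12,747.14 ÷ 0.86209 = NZD 14,786.32
NZD 14,786.32 ÷ 1.1287 = CAD 13,100.31
CAD 13,100.31 ÷ 0.15162 = SEK 86,402.26

SEK 86,402.26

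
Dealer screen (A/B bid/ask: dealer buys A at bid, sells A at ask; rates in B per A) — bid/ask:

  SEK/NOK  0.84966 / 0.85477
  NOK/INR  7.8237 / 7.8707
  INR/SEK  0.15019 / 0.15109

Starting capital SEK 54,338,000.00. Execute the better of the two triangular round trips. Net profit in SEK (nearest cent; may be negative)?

Net result: SEK -87,714.39 (no profitable arbitrage after spreads)

Best loop SEK → NOK → INR → SEK:
SEK 54,338,000.00 × 0.84966 (sell SEK at bid) = NOK 46,168,825.08
NOK 46,168,825.08 × 7.8237 (sell NOK at bid) = INR 361,211,036.78
INR 361,211,036.78 × 0.15019 (sell INR at bid) = SEK 54,250,285.61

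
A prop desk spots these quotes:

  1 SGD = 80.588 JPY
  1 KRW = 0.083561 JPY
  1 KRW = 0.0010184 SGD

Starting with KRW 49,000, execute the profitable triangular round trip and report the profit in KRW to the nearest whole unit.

Profitable loop is KRW → JPY → SGD → KRW:
KRW 49,000 × 0.083561 = JPY 4,094
JPY 4,094 ÷ 80.588 = SGD 50.81
SGD 50.81 ÷ 0.0010184 = KRW 49,890
Profit = KRW 49,890 − KRW 49,000

Profit: KRW 890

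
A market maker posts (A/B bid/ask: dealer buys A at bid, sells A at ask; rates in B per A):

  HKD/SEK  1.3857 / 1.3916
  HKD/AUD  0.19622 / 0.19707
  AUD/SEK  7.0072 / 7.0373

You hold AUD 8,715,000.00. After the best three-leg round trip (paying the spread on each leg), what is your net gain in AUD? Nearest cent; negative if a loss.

Best loop AUD → HKD → SEK → AUD:
AUD 8,715,000.00 ÷ 0.19707 (buy HKD at ask) = HKD 44,222,864.97
HKD 44,222,864.97 × 1.3857 (sell HKD at bid) = SEK 61,279,623.99
SEK 61,279,623.99 ÷ 7.0373 (buy AUD at ask) = AUD 8,707,831.70

Net result: AUD -7,168.30 (no profitable arbitrage after spreads)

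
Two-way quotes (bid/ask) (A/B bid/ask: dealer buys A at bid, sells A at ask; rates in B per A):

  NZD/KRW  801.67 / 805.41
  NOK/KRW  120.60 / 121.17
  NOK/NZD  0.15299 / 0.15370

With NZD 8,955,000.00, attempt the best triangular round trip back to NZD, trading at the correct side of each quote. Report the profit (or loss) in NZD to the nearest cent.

Net profit: NZD 109,193.30

Best loop NZD → KRW → NOK → NZD:
NZD 8,955,000.00 × 801.67 (sell NZD at bid) = KRW 7,178,954,850
KRW 7,178,954,850 ÷ 121.17 (buy NOK at ask) = NOK 59,246,965.83
NOK 59,246,965.83 × 0.15299 (sell NOK at bid) = NZD 9,064,193.30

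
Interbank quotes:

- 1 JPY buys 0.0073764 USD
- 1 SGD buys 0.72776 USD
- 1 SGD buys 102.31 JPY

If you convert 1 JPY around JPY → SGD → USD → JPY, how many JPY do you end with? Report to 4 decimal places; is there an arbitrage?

0.9643 (arbitrage exists)

Around JPY → SGD → USD → JPY: 1 ÷ 102.31 × 0.72776 ÷ 0.0073764 = 0.964330
Product < 1; profitable direction is JPY → USD → SGD → JPY.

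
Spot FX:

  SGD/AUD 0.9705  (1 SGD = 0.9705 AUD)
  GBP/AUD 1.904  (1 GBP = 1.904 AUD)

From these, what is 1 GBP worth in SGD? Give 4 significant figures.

1 GBP × 1.904 = 1.904 AUD
1.904 AUD ÷ 0.9705 = 1.96188 SGD

GBP/SGD = 1.962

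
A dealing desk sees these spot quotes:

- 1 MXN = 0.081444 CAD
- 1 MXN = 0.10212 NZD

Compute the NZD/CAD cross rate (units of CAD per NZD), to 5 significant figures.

NZD/CAD = 0.79753

1 NZD ÷ 0.10212 = 9.7924 MXN
9.7924 MXN × 0.081444 = 0.797532 CAD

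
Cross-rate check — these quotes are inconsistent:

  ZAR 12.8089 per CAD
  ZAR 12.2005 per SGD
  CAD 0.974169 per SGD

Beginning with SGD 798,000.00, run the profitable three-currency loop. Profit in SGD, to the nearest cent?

Profitable loop is SGD → CAD → ZAR → SGD:
SGD 798,000.00 × 0.974169 = CAD 777,386.86
CAD 777,386.86 × 12.8089 = ZAR 9,957,470.58
ZAR 9,957,470.58 ÷ 12.2005 = SGD 816,152.66
Profit = SGD 816,152.66 − SGD 798,000.00

Profit: SGD 18,152.66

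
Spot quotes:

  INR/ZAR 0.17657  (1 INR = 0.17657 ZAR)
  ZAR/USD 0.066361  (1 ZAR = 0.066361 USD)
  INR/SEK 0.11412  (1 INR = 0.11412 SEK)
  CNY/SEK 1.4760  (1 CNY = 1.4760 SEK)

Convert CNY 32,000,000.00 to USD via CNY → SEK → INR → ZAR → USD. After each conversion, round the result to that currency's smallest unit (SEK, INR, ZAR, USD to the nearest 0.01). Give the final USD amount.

USD 4,849,583.17

CNY 32,000,000.00 × 1.4760 = SEK 47,232,000.00
SEK 47,232,000.00 ÷ 0.11412 = INR 413,880,126.18
INR 413,880,126.18 × 0.17657 = ZAR 73,078,813.88
ZAR 73,078,813.88 × 0.066361 = USD 4,849,583.17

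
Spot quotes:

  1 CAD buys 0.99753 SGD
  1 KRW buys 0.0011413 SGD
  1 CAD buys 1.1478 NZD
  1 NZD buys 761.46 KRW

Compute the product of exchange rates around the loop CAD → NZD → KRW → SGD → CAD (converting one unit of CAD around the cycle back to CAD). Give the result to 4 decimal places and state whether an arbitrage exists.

Around CAD → NZD → KRW → SGD → CAD: 1 × 1.1478 × 761.46 × 0.0011413 ÷ 0.99753 = 0.999970
Product ≈ 1 (deviation 0.003%, within rounding noise).

1.0000 (no arbitrage)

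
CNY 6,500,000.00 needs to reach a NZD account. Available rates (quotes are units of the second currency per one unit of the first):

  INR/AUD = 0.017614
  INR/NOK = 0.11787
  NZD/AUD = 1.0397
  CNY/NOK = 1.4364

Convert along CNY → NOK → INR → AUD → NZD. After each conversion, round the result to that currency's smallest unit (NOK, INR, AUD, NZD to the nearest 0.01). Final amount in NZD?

CNY 6,500,000.00 × 1.4364 = NOK 9,336,600.00
NOK 9,336,600.00 ÷ 0.11787 = INR 79,210,995.16
INR 79,210,995.16 × 0.017614 = AUD 1,395,222.47
AUD 1,395,222.47 ÷ 1.0397 = NZD 1,341,947.17

NZD 1,341,947.17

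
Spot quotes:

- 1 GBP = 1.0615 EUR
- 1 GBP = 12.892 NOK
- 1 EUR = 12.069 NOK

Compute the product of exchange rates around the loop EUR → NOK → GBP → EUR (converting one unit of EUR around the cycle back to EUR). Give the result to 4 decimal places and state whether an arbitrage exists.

Around EUR → NOK → GBP → EUR: 1 × 12.069 ÷ 12.892 × 1.0615 = 0.993736
Product < 1; profitable direction is EUR → GBP → NOK → EUR.

0.9937 (arbitrage exists)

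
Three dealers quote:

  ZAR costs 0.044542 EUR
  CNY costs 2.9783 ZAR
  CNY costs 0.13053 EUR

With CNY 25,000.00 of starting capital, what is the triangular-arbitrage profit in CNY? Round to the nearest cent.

Profit: CNY 407.84

Profitable loop is CNY → ZAR → EUR → CNY:
CNY 25,000.00 × 2.9783 = ZAR 74,457.50
ZAR 74,457.50 × 0.044542 = EUR 3,316.49
EUR 3,316.49 ÷ 0.13053 = CNY 25,407.84
Profit = CNY 25,407.84 − CNY 25,000.00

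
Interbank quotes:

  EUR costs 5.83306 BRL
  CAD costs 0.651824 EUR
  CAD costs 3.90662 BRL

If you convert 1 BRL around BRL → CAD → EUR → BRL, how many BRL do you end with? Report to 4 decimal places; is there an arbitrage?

Around BRL → CAD → EUR → BRL: 1 ÷ 3.90662 × 0.651824 × 5.83306 = 0.973253
Product < 1; profitable direction is BRL → EUR → CAD → BRL.

0.9733 (arbitrage exists)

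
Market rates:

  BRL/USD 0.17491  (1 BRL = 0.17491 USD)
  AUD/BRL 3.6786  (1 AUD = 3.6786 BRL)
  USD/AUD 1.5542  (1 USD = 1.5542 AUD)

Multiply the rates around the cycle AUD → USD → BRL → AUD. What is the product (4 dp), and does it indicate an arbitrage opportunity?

1.0000 (no arbitrage)

Around AUD → USD → BRL → AUD: 1 ÷ 1.5542 ÷ 0.17491 ÷ 3.6786 = 0.999991
Product ≈ 1 (deviation 0.001%, within rounding noise).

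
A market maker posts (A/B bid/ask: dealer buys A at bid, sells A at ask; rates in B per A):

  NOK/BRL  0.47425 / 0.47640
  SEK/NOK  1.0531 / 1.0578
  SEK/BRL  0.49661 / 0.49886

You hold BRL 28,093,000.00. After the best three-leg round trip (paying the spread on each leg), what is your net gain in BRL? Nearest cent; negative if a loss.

Net profit: BRL 32,249.85

Best loop BRL → SEK → NOK → BRL:
BRL 28,093,000.00 ÷ 0.49886 (buy SEK at ask) = SEK 56,314,396.82
SEK 56,314,396.82 × 1.0531 (sell SEK at bid) = NOK 59,304,691.30
NOK 59,304,691.30 × 0.47425 (sell NOK at bid) = BRL 28,125,249.85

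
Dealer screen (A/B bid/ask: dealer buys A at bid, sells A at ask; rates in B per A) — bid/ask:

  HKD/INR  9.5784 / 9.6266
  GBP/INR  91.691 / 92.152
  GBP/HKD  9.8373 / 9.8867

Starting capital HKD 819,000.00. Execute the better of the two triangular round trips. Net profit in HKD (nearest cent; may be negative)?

Best loop HKD → INR → GBP → HKD:
HKD 819,000.00 × 9.5784 (sell HKD at bid) = INR 7,844,709.60
INR 7,844,709.60 ÷ 92.152 (buy GBP at ask) = GBP 85,127.94
GBP 85,127.94 × 9.8373 (sell GBP at bid) = HKD 837,429.05

Net profit: HKD 18,429.05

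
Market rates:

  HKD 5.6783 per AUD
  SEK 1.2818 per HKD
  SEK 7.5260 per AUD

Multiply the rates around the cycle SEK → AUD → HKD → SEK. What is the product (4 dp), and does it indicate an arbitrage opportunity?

0.9671 (arbitrage exists)

Around SEK → AUD → HKD → SEK: 1 ÷ 7.5260 × 5.6783 × 1.2818 = 0.967107
Product < 1; profitable direction is SEK → HKD → AUD → SEK.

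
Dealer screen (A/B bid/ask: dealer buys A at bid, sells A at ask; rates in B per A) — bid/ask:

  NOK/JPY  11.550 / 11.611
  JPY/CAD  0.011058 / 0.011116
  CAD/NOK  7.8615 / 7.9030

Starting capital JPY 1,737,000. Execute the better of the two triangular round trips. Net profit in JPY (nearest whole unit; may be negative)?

Best loop JPY → CAD → NOK → JPY:
JPY 1,737,000 × 0.011058 (sell JPY at bid) = CAD 19,207.75
CAD 19,207.75 × 7.8615 (sell CAD at bid) = NOK 151,001.70
NOK 151,001.70 × 11.550 (sell NOK at bid) = JPY 1,744,070

Net profit: JPY 7,070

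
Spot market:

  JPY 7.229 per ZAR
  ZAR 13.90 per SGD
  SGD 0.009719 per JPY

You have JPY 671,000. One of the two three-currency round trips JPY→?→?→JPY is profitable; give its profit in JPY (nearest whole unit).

Profitable loop is JPY → ZAR → SGD → JPY:
JPY 671,000 ÷ 7.229 = ZAR 92,820.58
ZAR 92,820.58 ÷ 13.90 = SGD 6,677.74
SGD 6,677.74 ÷ 0.009719 = JPY 687,081
Profit = JPY 687,081 − JPY 671,000

Profit: JPY 16,081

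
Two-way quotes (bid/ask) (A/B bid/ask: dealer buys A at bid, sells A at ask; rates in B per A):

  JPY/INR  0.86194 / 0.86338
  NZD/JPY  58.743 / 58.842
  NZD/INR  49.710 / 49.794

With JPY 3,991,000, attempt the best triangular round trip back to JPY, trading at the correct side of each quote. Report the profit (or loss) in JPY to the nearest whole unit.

Best loop JPY → INR → NZD → JPY:
JPY 3,991,000 × 0.86194 (sell JPY at bid) = INR 3,440,002.54
INR 3,440,002.54 ÷ 49.794 (buy NZD at ask) = NZD 69,084.68
NZD 69,084.68 × 58.743 (sell NZD at bid) = JPY 4,058,241

Net profit: JPY 67,241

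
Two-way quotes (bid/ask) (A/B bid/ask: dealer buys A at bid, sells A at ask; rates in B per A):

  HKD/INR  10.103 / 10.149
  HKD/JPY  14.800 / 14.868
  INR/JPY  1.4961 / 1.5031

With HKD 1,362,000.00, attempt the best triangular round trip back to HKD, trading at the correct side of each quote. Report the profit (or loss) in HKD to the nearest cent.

Best loop HKD → INR → JPY → HKD:
HKD 1,362,000.00 × 10.103 (sell HKD at bid) = INR 13,760,286.00
INR 13,760,286.00 × 1.4961 (sell INR at bid) = JPY 20,586,764
JPY 20,586,764 ÷ 14.868 (buy HKD at ask) = HKD 1,384,635.72

Net profit: HKD 22,635.72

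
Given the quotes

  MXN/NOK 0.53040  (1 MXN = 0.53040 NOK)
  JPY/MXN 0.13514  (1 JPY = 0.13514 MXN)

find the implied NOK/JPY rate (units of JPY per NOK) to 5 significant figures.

NOK/JPY = 13.951

1 NOK ÷ 0.53040 = 1.88537 MXN
1.88537 MXN ÷ 0.13514 = 13.9512 JPY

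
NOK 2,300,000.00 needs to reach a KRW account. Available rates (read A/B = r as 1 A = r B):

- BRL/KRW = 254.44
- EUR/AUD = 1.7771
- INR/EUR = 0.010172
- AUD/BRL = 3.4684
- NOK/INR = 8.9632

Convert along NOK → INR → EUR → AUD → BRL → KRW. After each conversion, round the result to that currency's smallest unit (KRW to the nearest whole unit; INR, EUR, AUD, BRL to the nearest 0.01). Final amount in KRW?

KRW 328,869,575

NOK 2,300,000.00 × 8.9632 = INR 20,615,360.00
INR 20,615,360.00 × 0.010172 = EUR 209,699.44
EUR 209,699.44 × 1.7771 = AUD 372,656.87
AUD 372,656.87 × 3.4684 = BRL 1,292,523.09
BRL 1,292,523.09 × 254.44 = KRW 328,869,575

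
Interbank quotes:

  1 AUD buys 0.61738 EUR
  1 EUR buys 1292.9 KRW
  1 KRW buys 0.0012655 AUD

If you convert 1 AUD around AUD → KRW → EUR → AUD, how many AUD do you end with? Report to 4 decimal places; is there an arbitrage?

0.9900 (arbitrage exists)

Around AUD → KRW → EUR → AUD: 1 ÷ 0.0012655 ÷ 1292.9 ÷ 0.61738 = 0.989966
Product < 1; profitable direction is AUD → EUR → KRW → AUD.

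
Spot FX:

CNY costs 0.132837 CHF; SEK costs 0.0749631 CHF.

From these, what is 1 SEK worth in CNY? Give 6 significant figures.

SEK/CNY = 0.564324

1 SEK × 0.0749631 = 0.0749631 CHF
0.0749631 CHF ÷ 0.132837 = 0.564324 CNY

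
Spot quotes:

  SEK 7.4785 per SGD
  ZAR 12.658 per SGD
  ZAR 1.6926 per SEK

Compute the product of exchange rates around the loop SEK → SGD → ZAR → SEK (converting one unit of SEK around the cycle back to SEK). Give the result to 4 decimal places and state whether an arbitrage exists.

1.0000 (no arbitrage)

Around SEK → SGD → ZAR → SEK: 1 ÷ 7.4785 × 12.658 ÷ 1.6926 = 0.999991
Product ≈ 1 (deviation 0.001%, within rounding noise).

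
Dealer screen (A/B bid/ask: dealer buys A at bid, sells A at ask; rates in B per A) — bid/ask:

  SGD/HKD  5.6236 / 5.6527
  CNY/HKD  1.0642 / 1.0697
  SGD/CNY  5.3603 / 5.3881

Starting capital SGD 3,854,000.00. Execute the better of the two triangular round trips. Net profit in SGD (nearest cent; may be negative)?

Net profit: SGD 35,270.27

Best loop SGD → CNY → HKD → SGD:
SGD 3,854,000.00 × 5.3603 (sell SGD at bid) = CNY 20,658,596.20
CNY 20,658,596.20 × 1.0642 (sell CNY at bid) = HKD 21,984,878.08
HKD 21,984,878.08 ÷ 5.6527 (buy SGD at ask) = SGD 3,889,270.27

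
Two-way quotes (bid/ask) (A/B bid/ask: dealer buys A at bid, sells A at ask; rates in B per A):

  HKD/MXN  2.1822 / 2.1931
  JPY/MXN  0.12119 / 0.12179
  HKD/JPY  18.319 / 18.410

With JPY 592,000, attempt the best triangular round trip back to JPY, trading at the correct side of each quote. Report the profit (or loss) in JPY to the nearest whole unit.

Net profit: JPY 7,283

Best loop JPY → MXN → HKD → JPY:
JPY 592,000 × 0.12119 (sell JPY at bid) = MXN 71,744.48
MXN 71,744.48 ÷ 2.1931 (buy HKD at ask) = HKD 32,713.73
HKD 32,713.73 × 18.319 (sell HKD at bid) = JPY 599,283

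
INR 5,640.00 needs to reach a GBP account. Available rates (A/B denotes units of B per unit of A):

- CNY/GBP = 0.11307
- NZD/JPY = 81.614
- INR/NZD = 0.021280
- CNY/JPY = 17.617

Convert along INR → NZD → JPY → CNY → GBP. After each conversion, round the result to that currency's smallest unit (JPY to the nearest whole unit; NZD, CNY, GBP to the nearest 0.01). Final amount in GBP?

INR 5,640.00 × 0.021280 = NZD 120.02
NZD 120.02 × 81.614 = JPY 9,795
JPY 9,795 ÷ 17.617 = CNY 556.00
CNY 556.00 × 0.11307 = GBP 62.87

GBP 62.87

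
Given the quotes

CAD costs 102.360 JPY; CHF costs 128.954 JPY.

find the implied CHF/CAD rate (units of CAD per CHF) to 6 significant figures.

1 CHF × 128.954 = 128.954 JPY
128.954 JPY ÷ 102.360 = 1.25981 CAD

CHF/CAD = 1.25981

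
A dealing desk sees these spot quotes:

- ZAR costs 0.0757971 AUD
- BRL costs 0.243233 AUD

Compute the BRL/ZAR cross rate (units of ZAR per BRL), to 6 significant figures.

1 BRL × 0.243233 = 0.243233 AUD
0.243233 AUD ÷ 0.0757971 = 3.209 ZAR

BRL/ZAR = 3.20900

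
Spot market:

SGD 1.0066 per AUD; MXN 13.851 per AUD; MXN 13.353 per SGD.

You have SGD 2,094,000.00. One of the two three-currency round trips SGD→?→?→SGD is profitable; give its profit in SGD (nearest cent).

Profitable loop is SGD → AUD → MXN → SGD:
SGD 2,094,000.00 ÷ 1.0066 = AUD 2,080,270.22
AUD 2,080,270.22 × 13.851 = MXN 28,813,822.77
MXN 28,813,822.77 ÷ 13.353 = SGD 2,157,853.87
Profit = SGD 2,157,853.87 − SGD 2,094,000.00

Profit: SGD 63,853.87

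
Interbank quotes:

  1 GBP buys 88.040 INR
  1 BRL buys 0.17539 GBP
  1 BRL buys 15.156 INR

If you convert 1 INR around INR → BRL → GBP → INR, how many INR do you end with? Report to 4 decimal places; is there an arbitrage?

1.0188 (arbitrage exists)

Around INR → BRL → GBP → INR: 1 ÷ 15.156 × 0.17539 × 88.040 = 1.018827
Product > 1; profitable direction is INR → BRL → GBP → INR.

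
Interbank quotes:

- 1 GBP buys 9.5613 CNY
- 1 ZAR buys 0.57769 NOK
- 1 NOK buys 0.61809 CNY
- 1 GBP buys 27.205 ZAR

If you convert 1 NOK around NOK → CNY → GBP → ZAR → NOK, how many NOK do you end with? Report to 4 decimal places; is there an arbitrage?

Around NOK → CNY → GBP → ZAR → NOK: 1 × 0.61809 ÷ 9.5613 × 27.205 × 0.57769 = 1.015964
Product > 1; profitable direction is NOK → CNY → GBP → ZAR → NOK.

1.0160 (arbitrage exists)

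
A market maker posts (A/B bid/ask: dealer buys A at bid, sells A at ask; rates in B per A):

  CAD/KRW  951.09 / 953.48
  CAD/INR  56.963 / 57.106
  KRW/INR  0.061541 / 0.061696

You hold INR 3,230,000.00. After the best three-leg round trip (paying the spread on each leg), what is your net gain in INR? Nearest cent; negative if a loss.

Best loop INR → CAD → KRW → INR:
INR 3,230,000.00 ÷ 57.106 (buy CAD at ask) = CAD 56,561.48
CAD 56,561.48 × 951.09 (sell CAD at bid) = KRW 53,795,060
KRW 53,795,060 × 0.061541 (sell KRW at bid) = INR 3,310,601.79

Net profit: INR 80,601.79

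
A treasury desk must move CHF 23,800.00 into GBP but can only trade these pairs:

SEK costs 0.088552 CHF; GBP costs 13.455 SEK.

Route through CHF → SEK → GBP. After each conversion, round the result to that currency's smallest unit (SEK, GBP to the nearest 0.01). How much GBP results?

CHF 23,800.00 ÷ 0.088552 = SEK 268,768.63
SEK 268,768.63 ÷ 13.455 = GBP 19,975.37

GBP 19,975.37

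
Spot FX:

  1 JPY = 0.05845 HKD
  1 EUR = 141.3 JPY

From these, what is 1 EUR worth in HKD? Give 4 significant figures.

1 EUR × 141.3 = 141.3 JPY
141.3 JPY × 0.05845 = 8.25899 HKD

EUR/HKD = 8.259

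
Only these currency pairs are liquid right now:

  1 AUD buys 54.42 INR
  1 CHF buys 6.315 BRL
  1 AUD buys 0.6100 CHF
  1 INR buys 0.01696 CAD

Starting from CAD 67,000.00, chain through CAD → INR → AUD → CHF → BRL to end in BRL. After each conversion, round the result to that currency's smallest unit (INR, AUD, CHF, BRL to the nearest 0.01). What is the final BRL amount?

CAD 67,000.00 ÷ 0.01696 = INR 3,950,471.70
INR 3,950,471.70 ÷ 54.42 = AUD 72,592.28
AUD 72,592.28 × 0.6100 = CHF 44,281.29
CHF 44,281.29 × 6.315 = BRL 279,636.35

BRL 279,636.35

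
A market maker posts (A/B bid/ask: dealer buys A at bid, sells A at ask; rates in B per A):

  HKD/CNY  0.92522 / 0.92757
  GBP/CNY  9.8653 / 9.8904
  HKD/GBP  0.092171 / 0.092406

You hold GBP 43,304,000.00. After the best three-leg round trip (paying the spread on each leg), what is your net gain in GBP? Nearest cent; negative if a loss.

Best loop GBP → HKD → CNY → GBP:
GBP 43,304,000.00 ÷ 0.092406 (buy HKD at ask) = HKD 468,627,578.30
HKD 468,627,578.30 × 0.92522 (sell HKD at bid) = CNY 433,583,607.99
CNY 433,583,607.99 ÷ 9.8904 (buy GBP at ask) = GBP 43,838,834.42

Net profit: GBP 534,834.42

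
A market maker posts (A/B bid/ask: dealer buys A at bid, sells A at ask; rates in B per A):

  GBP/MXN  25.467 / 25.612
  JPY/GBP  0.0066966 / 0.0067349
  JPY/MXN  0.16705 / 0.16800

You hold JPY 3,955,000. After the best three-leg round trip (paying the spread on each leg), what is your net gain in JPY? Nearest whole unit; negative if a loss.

Net profit: JPY 59,850

Best loop JPY → GBP → MXN → JPY:
JPY 3,955,000 × 0.0066966 (sell JPY at bid) = GBP 26,485.05
GBP 26,485.05 × 25.467 (sell GBP at bid) = MXN 674,494.84
MXN 674,494.84 ÷ 0.16800 (buy JPY at ask) = JPY 4,014,850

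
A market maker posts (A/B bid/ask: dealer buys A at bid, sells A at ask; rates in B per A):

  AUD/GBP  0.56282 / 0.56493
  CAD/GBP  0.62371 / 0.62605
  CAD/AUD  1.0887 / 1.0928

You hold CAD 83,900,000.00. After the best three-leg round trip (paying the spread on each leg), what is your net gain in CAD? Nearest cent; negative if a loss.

Best loop CAD → GBP → AUD → CAD:
CAD 83,900,000.00 × 0.62371 (sell CAD at bid) = GBP 52,329,269.00
GBP 52,329,269.00 ÷ 0.56493 (buy AUD at ask) = AUD 92,629,651.46
AUD 92,629,651.46 ÷ 1.0928 (buy CAD at ask) = CAD 84,763,590.28

Net profit: CAD 863,590.28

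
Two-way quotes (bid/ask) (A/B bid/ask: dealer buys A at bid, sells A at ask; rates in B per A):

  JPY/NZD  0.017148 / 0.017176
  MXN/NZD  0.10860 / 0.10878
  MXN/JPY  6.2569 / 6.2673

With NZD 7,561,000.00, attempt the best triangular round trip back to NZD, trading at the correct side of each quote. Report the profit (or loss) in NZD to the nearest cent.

Net profit: NZD 66,927.35

Best loop NZD → JPY → MXN → NZD:
NZD 7,561,000.00 ÷ 0.017176 (buy JPY at ask) = JPY 440,207,266
JPY 440,207,266 ÷ 6.2673 (buy MXN at ask) = MXN 70,238,741.72
MXN 70,238,741.72 × 0.10860 (sell MXN at bid) = NZD 7,627,927.35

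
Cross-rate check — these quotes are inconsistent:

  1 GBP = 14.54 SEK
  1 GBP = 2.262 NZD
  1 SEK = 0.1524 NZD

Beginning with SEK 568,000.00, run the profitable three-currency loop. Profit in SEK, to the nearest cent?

Profitable loop is SEK → GBP → NZD → SEK:
SEK 568,000.00 ÷ 14.54 = GBP 39,064.65
GBP 39,064.65 × 2.262 = NZD 88,364.24
NZD 88,364.24 ÷ 0.1524 = SEK 579,817.83
Profit = SEK 579,817.83 − SEK 568,000.00

Profit: SEK 11,817.83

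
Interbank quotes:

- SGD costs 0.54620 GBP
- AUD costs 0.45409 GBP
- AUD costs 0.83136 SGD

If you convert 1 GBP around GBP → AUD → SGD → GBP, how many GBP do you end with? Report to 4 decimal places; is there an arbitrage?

Around GBP → AUD → SGD → GBP: 1 ÷ 0.45409 × 0.83136 × 0.54620 = 0.999997
Product ≈ 1 (deviation 0.000%, within rounding noise).

1.0000 (no arbitrage)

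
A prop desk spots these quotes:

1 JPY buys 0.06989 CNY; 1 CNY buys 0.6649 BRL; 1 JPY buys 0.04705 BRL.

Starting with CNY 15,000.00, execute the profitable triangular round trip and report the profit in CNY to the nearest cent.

Profitable loop is CNY → JPY → BRL → CNY:
CNY 15,000.00 ÷ 0.06989 = JPY 214,623
JPY 214,623 × 0.04705 = BRL 10,098.01
BRL 10,098.01 ÷ 0.6649 = CNY 15,187.26
Profit = CNY 15,187.26 − CNY 15,000.00

Profit: CNY 187.26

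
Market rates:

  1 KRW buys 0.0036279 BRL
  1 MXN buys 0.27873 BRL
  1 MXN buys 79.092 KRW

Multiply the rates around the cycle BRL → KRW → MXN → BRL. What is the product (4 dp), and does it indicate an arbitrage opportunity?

0.9714 (arbitrage exists)

Around BRL → KRW → MXN → BRL: 1 ÷ 0.0036279 ÷ 79.092 × 0.27873 = 0.971395
Product < 1; profitable direction is BRL → MXN → KRW → BRL.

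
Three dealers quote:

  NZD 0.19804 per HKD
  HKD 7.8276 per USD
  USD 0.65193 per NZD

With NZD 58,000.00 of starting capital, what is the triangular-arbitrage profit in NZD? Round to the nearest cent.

Profit: NZD 615.23

Profitable loop is NZD → USD → HKD → NZD:
NZD 58,000.00 × 0.65193 = USD 37,811.94
USD 37,811.94 × 7.8276 = HKD 295,976.74
HKD 295,976.74 × 0.19804 = NZD 58,615.23
Profit = NZD 58,615.23 − NZD 58,000.00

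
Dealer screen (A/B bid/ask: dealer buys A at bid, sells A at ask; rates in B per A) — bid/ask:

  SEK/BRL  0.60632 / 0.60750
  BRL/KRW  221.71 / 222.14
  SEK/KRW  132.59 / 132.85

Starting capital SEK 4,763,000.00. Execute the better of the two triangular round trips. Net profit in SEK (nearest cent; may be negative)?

Net profit: SEK 56,546.77

Best loop SEK → BRL → KRW → SEK:
SEK 4,763,000.00 × 0.60632 (sell SEK at bid) = BRL 2,887,902.16
BRL 2,887,902.16 × 221.71 (sell BRL at bid) = KRW 640,276,788
KRW 640,276,788 ÷ 132.85 (buy SEK at ask) = SEK 4,819,546.77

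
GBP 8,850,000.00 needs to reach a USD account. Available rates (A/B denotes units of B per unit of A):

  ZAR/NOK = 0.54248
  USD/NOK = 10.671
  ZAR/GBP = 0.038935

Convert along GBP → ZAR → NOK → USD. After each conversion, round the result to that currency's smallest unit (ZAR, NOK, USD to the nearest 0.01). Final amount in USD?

USD 11,555,312.72

GBP 8,850,000.00 ÷ 0.038935 = ZAR 227,301,913.45
ZAR 227,301,913.45 × 0.54248 = NOK 123,306,742.01
NOK 123,306,742.01 ÷ 10.671 = USD 11,555,312.72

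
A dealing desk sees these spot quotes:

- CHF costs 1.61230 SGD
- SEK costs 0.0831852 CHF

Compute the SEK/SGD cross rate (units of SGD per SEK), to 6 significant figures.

SEK/SGD = 0.134119

1 SEK × 0.0831852 = 0.0831852 CHF
0.0831852 CHF × 1.61230 = 0.134119 SGD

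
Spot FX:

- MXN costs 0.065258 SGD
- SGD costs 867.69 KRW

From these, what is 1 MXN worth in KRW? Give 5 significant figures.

MXN/KRW = 56.624

1 MXN × 0.065258 = 0.065258 SGD
0.065258 SGD × 867.69 = 56.6237 KRW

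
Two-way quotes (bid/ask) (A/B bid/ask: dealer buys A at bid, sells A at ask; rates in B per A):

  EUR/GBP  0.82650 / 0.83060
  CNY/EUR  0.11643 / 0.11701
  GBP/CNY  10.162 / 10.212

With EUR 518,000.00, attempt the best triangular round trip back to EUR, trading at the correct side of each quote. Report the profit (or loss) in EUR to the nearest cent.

Best loop EUR → CNY → GBP → EUR:
EUR 518,000.00 ÷ 0.11701 (buy CNY at ask) = CNY 4,426,972.05
CNY 4,426,972.05 ÷ 10.212 (buy GBP at ask) = GBP 433,506.86
GBP 433,506.86 ÷ 0.83060 (buy EUR at ask) = EUR 521,920.13

Net profit: EUR 3,920.13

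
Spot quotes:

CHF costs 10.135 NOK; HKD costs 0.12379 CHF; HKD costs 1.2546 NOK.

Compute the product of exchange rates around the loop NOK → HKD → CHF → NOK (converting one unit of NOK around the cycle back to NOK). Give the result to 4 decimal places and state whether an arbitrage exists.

Around NOK → HKD → CHF → NOK: 1 ÷ 1.2546 × 0.12379 × 10.135 = 1.000009
Product ≈ 1 (deviation 0.001%, within rounding noise).

1.0000 (no arbitrage)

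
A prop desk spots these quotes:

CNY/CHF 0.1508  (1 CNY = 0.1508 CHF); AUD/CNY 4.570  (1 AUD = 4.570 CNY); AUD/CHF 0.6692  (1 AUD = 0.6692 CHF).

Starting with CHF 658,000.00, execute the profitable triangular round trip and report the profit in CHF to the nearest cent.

Profit: CHF 19,622.01

Profitable loop is CHF → AUD → CNY → CHF:
CHF 658,000.00 ÷ 0.6692 = AUD 983,263.60
AUD 983,263.60 × 4.570 = CNY 4,493,514.64
CNY 4,493,514.64 × 0.1508 = CHF 677,622.01
Profit = CHF 677,622.01 − CHF 658,000.00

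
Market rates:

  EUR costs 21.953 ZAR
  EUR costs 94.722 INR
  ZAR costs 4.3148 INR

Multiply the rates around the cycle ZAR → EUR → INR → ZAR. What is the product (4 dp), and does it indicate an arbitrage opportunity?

1.0000 (no arbitrage)

Around ZAR → EUR → INR → ZAR: 1 ÷ 21.953 × 94.722 ÷ 4.3148 = 0.999992
Product ≈ 1 (deviation 0.001%, within rounding noise).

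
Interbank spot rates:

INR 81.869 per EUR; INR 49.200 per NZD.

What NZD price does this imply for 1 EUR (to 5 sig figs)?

EUR/NZD = 1.6640

1 EUR × 81.869 = 81.869 INR
81.869 INR ÷ 49.200 = 1.664 NZD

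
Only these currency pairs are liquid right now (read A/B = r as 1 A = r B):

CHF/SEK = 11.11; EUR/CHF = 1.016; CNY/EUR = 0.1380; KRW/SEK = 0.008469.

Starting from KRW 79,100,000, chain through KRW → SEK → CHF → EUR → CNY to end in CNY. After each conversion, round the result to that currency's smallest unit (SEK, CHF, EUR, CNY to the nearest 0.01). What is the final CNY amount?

KRW 79,100,000 × 0.008469 = SEK 669,897.90
SEK 669,897.90 ÷ 11.11 = CHF 60,296.84
CHF 60,296.84 ÷ 1.016 = EUR 59,347.28
EUR 59,347.28 ÷ 0.1380 = CNY 430,052.75

CNY 430,052.75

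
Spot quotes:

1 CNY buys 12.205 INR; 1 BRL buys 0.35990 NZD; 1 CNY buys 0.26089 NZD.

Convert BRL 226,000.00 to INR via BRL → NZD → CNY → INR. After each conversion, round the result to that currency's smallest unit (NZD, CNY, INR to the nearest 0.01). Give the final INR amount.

BRL 226,000.00 × 0.35990 = NZD 81,337.40
NZD 81,337.40 ÷ 0.26089 = CNY 311,768.94
CNY 311,768.94 × 12.205 = INR 3,805,139.91

INR 3,805,139.91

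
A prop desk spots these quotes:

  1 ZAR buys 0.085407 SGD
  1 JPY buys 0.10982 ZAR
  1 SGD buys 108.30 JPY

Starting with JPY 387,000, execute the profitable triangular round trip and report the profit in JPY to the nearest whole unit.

Profit: JPY 6,110

Profitable loop is JPY → ZAR → SGD → JPY:
JPY 387,000 × 0.10982 = ZAR 42,500.34
ZAR 42,500.34 × 0.085407 = SGD 3,629.83
SGD 3,629.83 × 108.30 = JPY 393,110
Profit = JPY 393,110 − JPY 387,000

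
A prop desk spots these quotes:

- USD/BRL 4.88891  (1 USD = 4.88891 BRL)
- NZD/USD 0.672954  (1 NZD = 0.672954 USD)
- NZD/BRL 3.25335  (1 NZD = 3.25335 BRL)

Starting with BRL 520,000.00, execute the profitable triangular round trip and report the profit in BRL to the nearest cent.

Profitable loop is BRL → NZD → USD → BRL:
BRL 520,000.00 ÷ 3.25335 = NZD 159,835.25
NZD 159,835.25 × 0.672954 = USD 107,561.77
USD 107,561.77 × 4.88891 = BRL 525,859.81
Profit = BRL 525,859.81 − BRL 520,000.00

Profit: BRL 5,859.81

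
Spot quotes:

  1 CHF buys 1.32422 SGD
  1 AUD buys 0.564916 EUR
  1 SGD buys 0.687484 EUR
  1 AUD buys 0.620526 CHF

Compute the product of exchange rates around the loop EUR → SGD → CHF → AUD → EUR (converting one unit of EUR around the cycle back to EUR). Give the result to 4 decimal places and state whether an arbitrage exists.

Around EUR → SGD → CHF → AUD → EUR: 1 ÷ 0.687484 ÷ 1.32422 ÷ 0.620526 × 0.564916 = 1.000003
Product ≈ 1 (deviation 0.000%, within rounding noise).

1.0000 (no arbitrage)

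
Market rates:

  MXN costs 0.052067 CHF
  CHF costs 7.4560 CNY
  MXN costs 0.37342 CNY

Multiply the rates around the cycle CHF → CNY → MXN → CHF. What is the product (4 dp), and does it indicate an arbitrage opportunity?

1.0396 (arbitrage exists)

Around CHF → CNY → MXN → CHF: 1 × 7.4560 ÷ 0.37342 × 0.052067 = 1.039611
Product > 1; profitable direction is CHF → CNY → MXN → CHF.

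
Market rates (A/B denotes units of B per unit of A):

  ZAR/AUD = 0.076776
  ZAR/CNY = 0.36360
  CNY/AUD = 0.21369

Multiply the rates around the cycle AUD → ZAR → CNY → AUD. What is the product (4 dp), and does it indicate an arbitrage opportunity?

1.0120 (arbitrage exists)

Around AUD → ZAR → CNY → AUD: 1 ÷ 0.076776 × 0.36360 × 0.21369 = 1.012005
Product > 1; profitable direction is AUD → ZAR → CNY → AUD.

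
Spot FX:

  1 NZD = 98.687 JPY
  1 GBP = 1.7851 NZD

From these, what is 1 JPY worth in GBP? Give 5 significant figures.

JPY/GBP = 0.0056765

1 JPY ÷ 98.687 = 0.010133 NZD
0.010133 NZD ÷ 1.7851 = 0.00567646 GBP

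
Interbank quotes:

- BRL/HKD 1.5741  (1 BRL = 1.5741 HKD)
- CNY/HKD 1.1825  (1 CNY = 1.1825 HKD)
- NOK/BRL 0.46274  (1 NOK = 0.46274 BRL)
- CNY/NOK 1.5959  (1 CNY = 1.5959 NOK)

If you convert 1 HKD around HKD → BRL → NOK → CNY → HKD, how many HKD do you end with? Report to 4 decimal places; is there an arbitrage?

1.0172 (arbitrage exists)

Around HKD → BRL → NOK → CNY → HKD: 1 ÷ 1.5741 ÷ 0.46274 ÷ 1.5959 × 1.1825 = 1.017246
Product > 1; profitable direction is HKD → BRL → NOK → CNY → HKD.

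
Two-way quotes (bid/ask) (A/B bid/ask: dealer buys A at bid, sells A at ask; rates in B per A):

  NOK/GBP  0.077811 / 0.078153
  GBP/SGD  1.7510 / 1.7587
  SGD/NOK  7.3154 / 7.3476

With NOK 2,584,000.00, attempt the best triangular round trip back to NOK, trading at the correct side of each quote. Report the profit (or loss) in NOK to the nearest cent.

Net result: NOK -8,522.68 (no profitable arbitrage after spreads)

Best loop NOK → GBP → SGD → NOK:
NOK 2,584,000.00 × 0.077811 (sell NOK at bid) = GBP 201,063.62
GBP 201,063.62 × 1.7510 (sell GBP at bid) = SGD 352,062.41
SGD 352,062.41 × 7.3154 (sell SGD at bid) = NOK 2,575,477.32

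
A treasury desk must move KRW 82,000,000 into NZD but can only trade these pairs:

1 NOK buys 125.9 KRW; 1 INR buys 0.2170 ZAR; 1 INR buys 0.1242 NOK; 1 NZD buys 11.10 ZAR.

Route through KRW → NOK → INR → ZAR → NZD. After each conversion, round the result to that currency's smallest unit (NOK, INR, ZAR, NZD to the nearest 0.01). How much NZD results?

KRW 82,000,000 ÷ 125.9 = NOK 651,310.56
NOK 651,310.56 ÷ 0.1242 = INR 5,244,046.38
INR 5,244,046.38 × 0.2170 = ZAR 1,137,958.06
ZAR 1,137,958.06 ÷ 11.10 = NZD 102,518.74

NZD 102,518.74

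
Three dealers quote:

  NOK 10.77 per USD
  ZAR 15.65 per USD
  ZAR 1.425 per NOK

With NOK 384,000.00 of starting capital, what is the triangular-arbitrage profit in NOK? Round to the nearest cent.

Profitable loop is NOK → USD → ZAR → NOK:
NOK 384,000.00 ÷ 10.77 = USD 35,654.60
USD 35,654.60 × 15.65 = ZAR 557,994.43
ZAR 557,994.43 ÷ 1.425 = NOK 391,575.04
Profit = NOK 391,575.04 − NOK 384,000.00

Profit: NOK 7,575.04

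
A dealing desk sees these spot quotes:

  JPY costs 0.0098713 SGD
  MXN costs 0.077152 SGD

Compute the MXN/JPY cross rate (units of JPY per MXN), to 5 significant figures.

1 MXN × 0.077152 = 0.077152 SGD
0.077152 SGD ÷ 0.0098713 = 7.81579 JPY

MXN/JPY = 7.8158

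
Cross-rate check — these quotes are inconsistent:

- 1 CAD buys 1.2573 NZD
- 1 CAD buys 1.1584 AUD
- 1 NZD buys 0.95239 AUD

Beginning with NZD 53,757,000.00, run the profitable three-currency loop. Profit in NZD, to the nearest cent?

Profitable loop is NZD → AUD → CAD → NZD:
NZD 53,757,000.00 × 0.95239 = AUD 51,197,629.23
AUD 51,197,629.23 ÷ 1.1584 = CAD 44,196,848.44
CAD 44,196,848.44 × 1.2573 = NZD 55,568,697.54
Profit = NZD 55,568,697.54 − NZD 53,757,000.00

Profit: NZD 1,811,697.54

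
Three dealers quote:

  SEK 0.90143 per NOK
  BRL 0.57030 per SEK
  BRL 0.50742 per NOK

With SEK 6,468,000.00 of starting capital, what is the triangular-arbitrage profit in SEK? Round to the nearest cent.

Profit: SEK 84,964.41

Profitable loop is SEK → BRL → NOK → SEK:
SEK 6,468,000.00 × 0.57030 = BRL 3,688,700.40
BRL 3,688,700.40 ÷ 0.50742 = NOK 7,269,521.11
NOK 7,269,521.11 × 0.90143 = SEK 6,552,964.41
Profit = SEK 6,552,964.41 − SEK 6,468,000.00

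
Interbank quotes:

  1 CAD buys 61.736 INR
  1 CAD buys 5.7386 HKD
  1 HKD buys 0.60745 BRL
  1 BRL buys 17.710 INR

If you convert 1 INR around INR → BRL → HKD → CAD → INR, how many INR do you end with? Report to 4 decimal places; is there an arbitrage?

1.0000 (no arbitrage)

Around INR → BRL → HKD → CAD → INR: 1 ÷ 17.710 ÷ 0.60745 ÷ 5.7386 × 61.736 = 1.000008
Product ≈ 1 (deviation 0.001%, within rounding noise).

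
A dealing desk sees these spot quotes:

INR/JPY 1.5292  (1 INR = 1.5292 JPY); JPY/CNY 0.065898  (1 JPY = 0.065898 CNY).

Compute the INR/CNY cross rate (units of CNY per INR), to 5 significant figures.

1 INR × 1.5292 = 1.5292 JPY
1.5292 JPY × 0.065898 = 0.100771 CNY

INR/CNY = 0.10077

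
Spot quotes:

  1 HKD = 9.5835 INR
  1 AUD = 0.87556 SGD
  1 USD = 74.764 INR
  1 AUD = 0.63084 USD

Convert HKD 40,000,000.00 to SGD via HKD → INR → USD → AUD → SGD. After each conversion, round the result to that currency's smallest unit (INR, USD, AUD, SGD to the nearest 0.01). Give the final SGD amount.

SGD 7,116,366.38

HKD 40,000,000.00 × 9.5835 = INR 383,340,000.00
INR 383,340,000.00 ÷ 74.764 = USD 5,127,334.01
USD 5,127,334.01 ÷ 0.63084 = AUD 8,127,788.36
AUD 8,127,788.36 × 0.87556 = SGD 7,116,366.38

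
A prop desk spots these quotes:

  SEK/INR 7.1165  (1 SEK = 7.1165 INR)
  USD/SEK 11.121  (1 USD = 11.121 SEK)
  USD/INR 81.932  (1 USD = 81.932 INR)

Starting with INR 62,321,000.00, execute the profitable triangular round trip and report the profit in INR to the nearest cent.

Profit: INR 2,196,521.51

Profitable loop is INR → SEK → USD → INR:
INR 62,321,000.00 ÷ 7.1165 = SEK 8,757,254.27
SEK 8,757,254.27 ÷ 11.121 = USD 787,452.05
USD 787,452.05 × 81.932 = INR 64,517,521.51
Profit = INR 64,517,521.51 − INR 62,321,000.00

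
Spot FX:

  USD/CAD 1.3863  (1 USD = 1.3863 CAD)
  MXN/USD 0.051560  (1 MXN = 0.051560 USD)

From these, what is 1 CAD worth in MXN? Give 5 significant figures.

CAD/MXN = 13.990

1 CAD ÷ 1.3863 = 0.721345 USD
0.721345 USD ÷ 0.051560 = 13.9904 MXN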